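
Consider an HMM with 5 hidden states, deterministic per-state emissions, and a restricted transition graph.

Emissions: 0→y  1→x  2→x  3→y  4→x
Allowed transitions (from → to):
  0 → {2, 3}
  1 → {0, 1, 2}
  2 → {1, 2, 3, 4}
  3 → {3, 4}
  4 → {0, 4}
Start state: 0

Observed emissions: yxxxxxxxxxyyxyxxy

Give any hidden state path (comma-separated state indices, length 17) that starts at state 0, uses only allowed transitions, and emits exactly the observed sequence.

0,2,1,1,2,2,1,2,2,1,0,3,4,0,2,1,0

  pos 0: y in {0,3}, choose 0; start
  pos 1: x in {1,2,4}, choose 2; 0->2 ok
  pos 2: x in {1,2,4}, choose 1; 2->1 ok
  pos 3: x in {1,2,4}, choose 1; 1->1 ok
  pos 4: x in {1,2,4}, choose 2; 1->2 ok
  pos 5: x in {1,2,4}, choose 2; 2->2 ok
  pos 6: x in {1,2,4}, choose 1; 2->1 ok
  pos 7: x in {1,2,4}, choose 2; 1->2 ok
  pos 8: x in {1,2,4}, choose 2; 2->2 ok
  pos 9: x in {1,2,4}, choose 1; 2->1 ok
  pos 10: y in {0,3}, choose 0; 1->0 ok
  pos 11: y in {0,3}, choose 3; 0->3 ok
  pos 12: x in {1,2,4}, choose 4; 3->4 ok
  pos 13: y in {0,3}, choose 0; 4->0 ok
  pos 14: x in {1,2,4}, choose 2; 0->2 ok
  pos 15: x in {1,2,4}, choose 1; 2->1 ok
  pos 16: y in {0,3}, choose 0; 1->0 ok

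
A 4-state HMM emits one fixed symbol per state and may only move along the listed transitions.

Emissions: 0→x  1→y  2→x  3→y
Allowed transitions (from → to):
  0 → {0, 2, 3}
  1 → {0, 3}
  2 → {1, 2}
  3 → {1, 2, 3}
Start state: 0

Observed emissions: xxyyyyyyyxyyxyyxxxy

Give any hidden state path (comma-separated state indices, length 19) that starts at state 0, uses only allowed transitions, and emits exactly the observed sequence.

  [0] x  {0,2}  => 0  start
  [1] x  {0,2}  => 0  0->0 ok
  [2] y  {1,3}  => 3  0->3 ok
  [3] y  {1,3}  => 3  3->3 ok
  [4] y  {1,3}  => 3  3->3 ok
  [5] y  {1,3}  => 3  3->3 ok
  [6] y  {1,3}  => 1  3->1 ok
  [7] y  {1,3}  => 3  1->3 ok
  [8] y  {1,3}  => 1  3->1 ok
  [9] x  {0,2}  => 0  1->0 ok
  [10] y  {1,3}  => 3  0->3 ok
  [11] y  {1,3}  => 1  3->1 ok
  [12] x  {0,2}  => 0  1->0 ok
  [13] y  {1,3}  => 3  0->3 ok
  [14] y  {1,3}  => 1  3->1 ok
  [15] x  {0,2}  => 0  1->0 ok
  [16] x  {0,2}  => 2  0->2 ok
  [17] x  {0,2}  => 2  2->2 ok
  [18] y  {1,3}  => 1  2->1 ok

0,0,3,3,3,3,1,3,1,0,3,1,0,3,1,0,2,2,1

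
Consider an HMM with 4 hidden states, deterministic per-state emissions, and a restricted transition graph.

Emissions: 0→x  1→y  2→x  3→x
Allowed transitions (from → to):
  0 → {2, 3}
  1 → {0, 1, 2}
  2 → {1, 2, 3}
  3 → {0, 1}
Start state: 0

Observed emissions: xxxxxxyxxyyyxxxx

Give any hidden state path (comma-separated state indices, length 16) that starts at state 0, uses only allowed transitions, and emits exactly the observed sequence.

  t0 'x' -> {0,2,3}, take 0 (start)
  t1 'x' -> {0,2,3}, take 3 (0->3 ok)
  t2 'x' -> {0,2,3}, take 0 (3->0 ok)
  t3 'x' -> {0,2,3}, take 3 (0->3 ok)
  t4 'x' -> {0,2,3}, take 0 (3->0 ok)
  t5 'x' -> {0,2,3}, take 2 (0->2 ok)
  t6 'y' -> {1}, take 1 (2->1 ok)
  t7 'x' -> {0,2,3}, take 0 (1->0 ok)
  t8 'x' -> {0,2,3}, take 3 (0->3 ok)
  t9 'y' -> {1}, take 1 (3->1 ok)
  t10 'y' -> {1}, take 1 (1->1 ok)
  t11 'y' -> {1}, take 1 (1->1 ok)
  t12 'x' -> {0,2,3}, take 0 (1->0 ok)
  t13 'x' -> {0,2,3}, take 2 (0->2 ok)
  t14 'x' -> {0,2,3}, take 2 (2->2 ok)
  t15 'x' -> {0,2,3}, take 2 (2->2 ok)

0,3,0,3,0,2,1,0,3,1,1,1,0,2,2,2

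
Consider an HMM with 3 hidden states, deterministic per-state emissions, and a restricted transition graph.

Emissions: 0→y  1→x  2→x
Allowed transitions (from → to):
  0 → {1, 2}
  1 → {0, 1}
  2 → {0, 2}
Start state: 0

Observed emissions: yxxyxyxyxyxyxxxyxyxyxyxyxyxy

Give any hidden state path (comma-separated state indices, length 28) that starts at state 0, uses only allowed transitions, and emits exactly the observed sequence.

0,1,1,0,2,0,2,0,1,0,1,0,2,2,2,0,1,0,2,0,2,0,1,0,2,0,1,0

  [0] y  {0}  => 0  start
  [1] x  {1,2}  => 1  0->1 ok
  [2] x  {1,2}  => 1  1->1 ok
  [3] y  {0}  => 0  1->0 ok
  [4] x  {1,2}  => 2  0->2 ok
  [5] y  {0}  => 0  2->0 ok
  [6] x  {1,2}  => 2  0->2 ok
  [7] y  {0}  => 0  2->0 ok
  [8] x  {1,2}  => 1  0->1 ok
  [9] y  {0}  => 0  1->0 ok
  [10] x  {1,2}  => 1  0->1 ok
  [11] y  {0}  => 0  1->0 ok
  [12] x  {1,2}  => 2  0->2 ok
  [13] x  {1,2}  => 2  2->2 ok
  [14] x  {1,2}  => 2  2->2 ok
  [15] y  {0}  => 0  2->0 ok
  [16] x  {1,2}  => 1  0->1 ok
  [17] y  {0}  => 0  1->0 ok
  [18] x  {1,2}  => 2  0->2 ok
  [19] y  {0}  => 0  2->0 ok
  [20] x  {1,2}  => 2  0->2 ok
  [21] y  {0}  => 0  2->0 ok
  [22] x  {1,2}  => 1  0->1 ok
  [23] y  {0}  => 0  1->0 ok
  [24] x  {1,2}  => 2  0->2 ok
  [25] y  {0}  => 0  2->0 ok
  [26] x  {1,2}  => 1  0->1 ok
  [27] y  {0}  => 0  1->0 ok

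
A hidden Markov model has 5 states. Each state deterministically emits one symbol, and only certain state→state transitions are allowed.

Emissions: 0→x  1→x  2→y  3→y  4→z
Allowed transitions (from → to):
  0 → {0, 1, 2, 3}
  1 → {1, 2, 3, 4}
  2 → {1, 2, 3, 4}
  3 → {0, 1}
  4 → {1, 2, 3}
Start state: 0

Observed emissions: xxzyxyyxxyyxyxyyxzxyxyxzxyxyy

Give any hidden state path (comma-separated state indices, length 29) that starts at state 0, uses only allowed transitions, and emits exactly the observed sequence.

0,1,4,3,0,2,3,0,1,2,2,1,3,1,2,3,1,4,1,3,0,3,1,4,1,3,0,2,3

  0: obs=x cand={0,1} pick 0 [start]
  1: obs=x cand={0,1} pick 1 [0->1 ok]
  2: obs=z cand={4} pick 4 [1->4 ok]
  3: obs=y cand={2,3} pick 3 [4->3 ok]
  4: obs=x cand={0,1} pick 0 [3->0 ok]
  5: obs=y cand={2,3} pick 2 [0->2 ok]
  6: obs=y cand={2,3} pick 3 [2->3 ok]
  7: obs=x cand={0,1} pick 0 [3->0 ok]
  8: obs=x cand={0,1} pick 1 [0->1 ok]
  9: obs=y cand={2,3} pick 2 [1->2 ok]
  10: obs=y cand={2,3} pick 2 [2->2 ok]
  11: obs=x cand={0,1} pick 1 [2->1 ok]
  12: obs=y cand={2,3} pick 3 [1->3 ok]
  13: obs=x cand={0,1} pick 1 [3->1 ok]
  14: obs=y cand={2,3} pick 2 [1->2 ok]
  15: obs=y cand={2,3} pick 3 [2->3 ok]
  16: obs=x cand={0,1} pick 1 [3->1 ok]
  17: obs=z cand={4} pick 4 [1->4 ok]
  18: obs=x cand={0,1} pick 1 [4->1 ok]
  19: obs=y cand={2,3} pick 3 [1->3 ok]
  20: obs=x cand={0,1} pick 0 [3->0 ok]
  21: obs=y cand={2,3} pick 3 [0->3 ok]
  22: obs=x cand={0,1} pick 1 [3->1 ok]
  23: obs=z cand={4} pick 4 [1->4 ok]
  24: obs=x cand={0,1} pick 1 [4->1 ok]
  25: obs=y cand={2,3} pick 3 [1->3 ok]
  26: obs=x cand={0,1} pick 0 [3->0 ok]
  27: obs=y cand={2,3} pick 2 [0->2 ok]
  28: obs=y cand={2,3} pick 3 [2->3 ok]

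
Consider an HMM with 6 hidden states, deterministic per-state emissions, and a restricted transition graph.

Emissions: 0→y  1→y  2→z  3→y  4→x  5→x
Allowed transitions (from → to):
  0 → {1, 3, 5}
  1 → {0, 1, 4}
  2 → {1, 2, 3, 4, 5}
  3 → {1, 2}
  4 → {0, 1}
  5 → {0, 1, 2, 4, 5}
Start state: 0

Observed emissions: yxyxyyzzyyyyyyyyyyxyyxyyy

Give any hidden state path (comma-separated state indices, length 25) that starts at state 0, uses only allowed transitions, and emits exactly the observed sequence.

0,5,1,4,0,3,2,2,1,1,1,1,1,0,1,1,1,1,4,0,1,4,0,3,1

  0: obs=y cand={0,1,3} pick 0 [start]
  1: obs=x cand={4,5} pick 5 [0->5 ok]
  2: obs=y cand={0,1,3} pick 1 [5->1 ok]
  3: obs=x cand={4,5} pick 4 [1->4 ok]
  4: obs=y cand={0,1,3} pick 0 [4->0 ok]
  5: obs=y cand={0,1,3} pick 3 [0->3 ok]
  6: obs=z cand={2} pick 2 [3->2 ok]
  7: obs=z cand={2} pick 2 [2->2 ok]
  8: obs=y cand={0,1,3} pick 1 [2->1 ok]
  9: obs=y cand={0,1,3} pick 1 [1->1 ok]
  10: obs=y cand={0,1,3} pick 1 [1->1 ok]
  11: obs=y cand={0,1,3} pick 1 [1->1 ok]
  12: obs=y cand={0,1,3} pick 1 [1->1 ok]
  13: obs=y cand={0,1,3} pick 0 [1->0 ok]
  14: obs=y cand={0,1,3} pick 1 [0->1 ok]
  15: obs=y cand={0,1,3} pick 1 [1->1 ok]
  16: obs=y cand={0,1,3} pick 1 [1->1 ok]
  17: obs=y cand={0,1,3} pick 1 [1->1 ok]
  18: obs=x cand={4,5} pick 4 [1->4 ok]
  19: obs=y cand={0,1,3} pick 0 [4->0 ok]
  20: obs=y cand={0,1,3} pick 1 [0->1 ok]
  21: obs=x cand={4,5} pick 4 [1->4 ok]
  22: obs=y cand={0,1,3} pick 0 [4->0 ok]
  23: obs=y cand={0,1,3} pick 3 [0->3 ok]
  24: obs=y cand={0,1,3} pick 1 [3->1 ok]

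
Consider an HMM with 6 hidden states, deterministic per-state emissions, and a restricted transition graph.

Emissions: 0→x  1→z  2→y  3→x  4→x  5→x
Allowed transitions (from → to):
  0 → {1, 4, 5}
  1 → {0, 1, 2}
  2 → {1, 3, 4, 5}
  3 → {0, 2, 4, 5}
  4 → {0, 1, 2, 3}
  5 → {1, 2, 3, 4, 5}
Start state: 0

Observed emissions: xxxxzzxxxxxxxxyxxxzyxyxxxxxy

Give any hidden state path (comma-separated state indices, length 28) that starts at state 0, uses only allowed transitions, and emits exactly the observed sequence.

0,5,4,0,1,1,0,5,3,0,5,4,0,5,2,4,3,4,1,2,4,2,4,3,4,3,4,2

  0: obs=x cand={0,3,4,5} pick 0 [start]
  1: obs=x cand={0,3,4,5} pick 5 [0->5 ok]
  2: obs=x cand={0,3,4,5} pick 4 [5->4 ok]
  3: obs=x cand={0,3,4,5} pick 0 [4->0 ok]
  4: obs=z cand={1} pick 1 [0->1 ok]
  5: obs=z cand={1} pick 1 [1->1 ok]
  6: obs=x cand={0,3,4,5} pick 0 [1->0 ok]
  7: obs=x cand={0,3,4,5} pick 5 [0->5 ok]
  8: obs=x cand={0,3,4,5} pick 3 [5->3 ok]
  9: obs=x cand={0,3,4,5} pick 0 [3->0 ok]
  10: obs=x cand={0,3,4,5} pick 5 [0->5 ok]
  11: obs=x cand={0,3,4,5} pick 4 [5->4 ok]
  12: obs=x cand={0,3,4,5} pick 0 [4->0 ok]
  13: obs=x cand={0,3,4,5} pick 5 [0->5 ok]
  14: obs=y cand={2} pick 2 [5->2 ok]
  15: obs=x cand={0,3,4,5} pick 4 [2->4 ok]
  16: obs=x cand={0,3,4,5} pick 3 [4->3 ok]
  17: obs=x cand={0,3,4,5} pick 4 [3->4 ok]
  18: obs=z cand={1} pick 1 [4->1 ok]
  19: obs=y cand={2} pick 2 [1->2 ok]
  20: obs=x cand={0,3,4,5} pick 4 [2->4 ok]
  21: obs=y cand={2} pick 2 [4->2 ok]
  22: obs=x cand={0,3,4,5} pick 4 [2->4 ok]
  23: obs=x cand={0,3,4,5} pick 3 [4->3 ok]
  24: obs=x cand={0,3,4,5} pick 4 [3->4 ok]
  25: obs=x cand={0,3,4,5} pick 3 [4->3 ok]
  26: obs=x cand={0,3,4,5} pick 4 [3->4 ok]
  27: obs=y cand={2} pick 2 [4->2 ok]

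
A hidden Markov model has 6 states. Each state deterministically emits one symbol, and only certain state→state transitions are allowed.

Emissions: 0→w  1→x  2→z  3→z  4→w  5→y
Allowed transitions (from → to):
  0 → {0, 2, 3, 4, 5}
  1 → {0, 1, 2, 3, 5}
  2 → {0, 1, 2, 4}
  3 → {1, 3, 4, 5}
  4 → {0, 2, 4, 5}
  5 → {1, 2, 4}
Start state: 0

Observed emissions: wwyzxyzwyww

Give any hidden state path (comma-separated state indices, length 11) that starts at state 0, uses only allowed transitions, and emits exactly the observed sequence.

0,0,5,2,1,5,2,4,5,4,0

  pos 0: w in {0,4}, choose 0; start
  pos 1: w in {0,4}, choose 0; 0->0 ok
  pos 2: y in {5}, choose 5; 0->5 ok
  pos 3: z in {2,3}, choose 2; 5->2 ok
  pos 4: x in {1}, choose 1; 2->1 ok
  pos 5: y in {5}, choose 5; 1->5 ok
  pos 6: z in {2,3}, choose 2; 5->2 ok
  pos 7: w in {0,4}, choose 4; 2->4 ok
  pos 8: y in {5}, choose 5; 4->5 ok
  pos 9: w in {0,4}, choose 4; 5->4 ok
  pos 10: w in {0,4}, choose 0; 4->0 ok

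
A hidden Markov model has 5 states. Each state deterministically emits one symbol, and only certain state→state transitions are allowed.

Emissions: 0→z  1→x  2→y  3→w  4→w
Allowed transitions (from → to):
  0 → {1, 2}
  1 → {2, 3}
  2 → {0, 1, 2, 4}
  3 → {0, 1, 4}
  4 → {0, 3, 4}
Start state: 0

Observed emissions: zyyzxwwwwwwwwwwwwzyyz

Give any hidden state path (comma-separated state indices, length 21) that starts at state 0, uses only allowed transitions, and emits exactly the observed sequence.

0,2,2,0,1,3,4,4,4,3,4,4,3,4,4,4,4,0,2,2,0

  pos 0: z in {0}, choose 0; start
  pos 1: y in {2}, choose 2; 0->2 ok
  pos 2: y in {2}, choose 2; 2->2 ok
  pos 3: z in {0}, choose 0; 2->0 ok
  pos 4: x in {1}, choose 1; 0->1 ok
  pos 5: w in {3,4}, choose 3; 1->3 ok
  pos 6: w in {3,4}, choose 4; 3->4 ok
  pos 7: w in {3,4}, choose 4; 4->4 ok
  pos 8: w in {3,4}, choose 4; 4->4 ok
  pos 9: w in {3,4}, choose 3; 4->3 ok
  pos 10: w in {3,4}, choose 4; 3->4 ok
  pos 11: w in {3,4}, choose 4; 4->4 ok
  pos 12: w in {3,4}, choose 3; 4->3 ok
  pos 13: w in {3,4}, choose 4; 3->4 ok
  pos 14: w in {3,4}, choose 4; 4->4 ok
  pos 15: w in {3,4}, choose 4; 4->4 ok
  pos 16: w in {3,4}, choose 4; 4->4 ok
  pos 17: z in {0}, choose 0; 4->0 ok
  pos 18: y in {2}, choose 2; 0->2 ok
  pos 19: y in {2}, choose 2; 2->2 ok
  pos 20: z in {0}, choose 0; 2->0 ok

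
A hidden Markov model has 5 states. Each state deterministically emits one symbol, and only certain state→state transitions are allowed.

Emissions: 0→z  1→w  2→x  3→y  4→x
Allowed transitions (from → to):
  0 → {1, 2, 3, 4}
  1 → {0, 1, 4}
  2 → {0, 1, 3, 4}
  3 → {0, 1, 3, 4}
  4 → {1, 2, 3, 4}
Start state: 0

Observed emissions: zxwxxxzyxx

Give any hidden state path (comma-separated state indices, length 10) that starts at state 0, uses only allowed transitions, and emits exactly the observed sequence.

  [0] z  {0}  => 0  start
  [1] x  {2,4}  => 2  0->2 ok
  [2] w  {1}  => 1  2->1 ok
  [3] x  {2,4}  => 4  1->4 ok
  [4] x  {2,4}  => 4  4->4 ok
  [5] x  {2,4}  => 2  4->2 ok
  [6] z  {0}  => 0  2->0 ok
  [7] y  {3}  => 3  0->3 ok
  [8] x  {2,4}  => 4  3->4 ok
  [9] x  {2,4}  => 4  4->4 ok

0,2,1,4,4,2,0,3,4,4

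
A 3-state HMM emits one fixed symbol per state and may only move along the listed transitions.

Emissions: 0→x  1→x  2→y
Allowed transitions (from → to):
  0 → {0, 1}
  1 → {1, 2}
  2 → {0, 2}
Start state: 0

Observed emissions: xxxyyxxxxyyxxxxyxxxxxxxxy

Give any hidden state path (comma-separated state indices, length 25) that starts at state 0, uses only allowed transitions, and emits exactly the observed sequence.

  pos 0: x in {0,1}, choose 0; start
  pos 1: x in {0,1}, choose 1; 0->1 ok
  pos 2: x in {0,1}, choose 1; 1->1 ok
  pos 3: y in {2}, choose 2; 1->2 ok
  pos 4: y in {2}, choose 2; 2->2 ok
  pos 5: x in {0,1}, choose 0; 2->0 ok
  pos 6: x in {0,1}, choose 0; 0->0 ok
  pos 7: x in {0,1}, choose 1; 0->1 ok
  pos 8: x in {0,1}, choose 1; 1->1 ok
  pos 9: y in {2}, choose 2; 1->2 ok
  pos 10: y in {2}, choose 2; 2->2 ok
  pos 11: x in {0,1}, choose 0; 2->0 ok
  pos 12: x in {0,1}, choose 0; 0->0 ok
  pos 13: x in {0,1}, choose 0; 0->0 ok
  pos 14: x in {0,1}, choose 1; 0->1 ok
  pos 15: y in {2}, choose 2; 1->2 ok
  pos 16: x in {0,1}, choose 0; 2->0 ok
  pos 17: x in {0,1}, choose 0; 0->0 ok
  pos 18: x in {0,1}, choose 1; 0->1 ok
  pos 19: x in {0,1}, choose 1; 1->1 ok
  pos 20: x in {0,1}, choose 1; 1->1 ok
  pos 21: x in {0,1}, choose 1; 1->1 ok
  pos 22: x in {0,1}, choose 1; 1->1 ok
  pos 23: x in {0,1}, choose 1; 1->1 ok
  pos 24: y in {2}, choose 2; 1->2 ok

0,1,1,2,2,0,0,1,1,2,2,0,0,0,1,2,0,0,1,1,1,1,1,1,2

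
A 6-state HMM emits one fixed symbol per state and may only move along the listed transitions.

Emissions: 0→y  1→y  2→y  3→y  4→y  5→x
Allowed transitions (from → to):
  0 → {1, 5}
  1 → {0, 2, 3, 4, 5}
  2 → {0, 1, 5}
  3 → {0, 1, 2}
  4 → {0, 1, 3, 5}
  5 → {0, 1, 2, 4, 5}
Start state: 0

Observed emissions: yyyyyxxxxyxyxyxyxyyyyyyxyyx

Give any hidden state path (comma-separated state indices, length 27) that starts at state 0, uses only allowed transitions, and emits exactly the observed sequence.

  [0] y  {0,1,2,3,4}  => 0  start
  [1] y  {0,1,2,3,4}  => 1  0->1 ok
  [2] y  {0,1,2,3,4}  => 4  1->4 ok
  [3] y  {0,1,2,3,4}  => 3  4->3 ok
  [4] y  {0,1,2,3,4}  => 0  3->0 ok
  [5] x  {5}  => 5  0->5 ok
  [6] x  {5}  => 5  5->5 ok
  [7] x  {5}  => 5  5->5 ok
  [8] x  {5}  => 5  5->5 ok
  [9] y  {0,1,2,3,4}  => 2  5->2 ok
  [10] x  {5}  => 5  2->5 ok
  [11] y  {0,1,2,3,4}  => 0  5->0 ok
  [12] x  {5}  => 5  0->5 ok
  [13] y  {0,1,2,3,4}  => 0  5->0 ok
  [14] x  {5}  => 5  0->5 ok
  [15] y  {0,1,2,3,4}  => 0  5->0 ok
  [16] x  {5}  => 5  0->5 ok
  [17] y  {0,1,2,3,4}  => 4  5->4 ok
  [18] y  {0,1,2,3,4}  => 3  4->3 ok
  [19] y  {0,1,2,3,4}  => 1  3->1 ok
  [20] y  {0,1,2,3,4}  => 2  1->2 ok
  [21] y  {0,1,2,3,4}  => 1  2->1 ok
  [22] y  {0,1,2,3,4}  => 0  1->0 ok
  [23] x  {5}  => 5  0->5 ok
  [24] y  {0,1,2,3,4}  => 2  5->2 ok
  [25] y  {0,1,2,3,4}  => 1  2->1 ok
  [26] x  {5}  => 5  1->5 ok

0,1,4,3,0,5,5,5,5,2,5,0,5,0,5,0,5,4,3,1,2,1,0,5,2,1,5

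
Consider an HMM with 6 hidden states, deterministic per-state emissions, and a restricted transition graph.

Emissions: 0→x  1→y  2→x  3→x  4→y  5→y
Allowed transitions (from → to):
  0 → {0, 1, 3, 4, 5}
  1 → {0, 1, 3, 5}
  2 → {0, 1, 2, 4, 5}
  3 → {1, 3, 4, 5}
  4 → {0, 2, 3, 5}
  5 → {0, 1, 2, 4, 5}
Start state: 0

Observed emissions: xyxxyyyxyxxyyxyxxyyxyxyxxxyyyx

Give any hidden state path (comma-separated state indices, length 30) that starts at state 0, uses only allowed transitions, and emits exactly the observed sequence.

0,1,0,3,5,5,1,3,5,2,0,5,5,2,4,0,3,4,5,2,5,2,1,0,3,3,4,5,1,3

  pos 0: x in {0,2,3}, choose 0; start
  pos 1: y in {1,4,5}, choose 1; 0->1 ok
  pos 2: x in {0,2,3}, choose 0; 1->0 ok
  pos 3: x in {0,2,3}, choose 3; 0->3 ok
  pos 4: y in {1,4,5}, choose 5; 3->5 ok
  pos 5: y in {1,4,5}, choose 5; 5->5 ok
  pos 6: y in {1,4,5}, choose 1; 5->1 ok
  pos 7: x in {0,2,3}, choose 3; 1->3 ok
  pos 8: y in {1,4,5}, choose 5; 3->5 ok
  pos 9: x in {0,2,3}, choose 2; 5->2 ok
  pos 10: x in {0,2,3}, choose 0; 2->0 ok
  pos 11: y in {1,4,5}, choose 5; 0->5 ok
  pos 12: y in {1,4,5}, choose 5; 5->5 ok
  pos 13: x in {0,2,3}, choose 2; 5->2 ok
  pos 14: y in {1,4,5}, choose 4; 2->4 ok
  pos 15: x in {0,2,3}, choose 0; 4->0 ok
  pos 16: x in {0,2,3}, choose 3; 0->3 ok
  pos 17: y in {1,4,5}, choose 4; 3->4 ok
  pos 18: y in {1,4,5}, choose 5; 4->5 ok
  pos 19: x in {0,2,3}, choose 2; 5->2 ok
  pos 20: y in {1,4,5}, choose 5; 2->5 ok
  pos 21: x in {0,2,3}, choose 2; 5->2 ok
  pos 22: y in {1,4,5}, choose 1; 2->1 ok
  pos 23: x in {0,2,3}, choose 0; 1->0 ok
  pos 24: x in {0,2,3}, choose 3; 0->3 ok
  pos 25: x in {0,2,3}, choose 3; 3->3 ok
  pos 26: y in {1,4,5}, choose 4; 3->4 ok
  pos 27: y in {1,4,5}, choose 5; 4->5 ok
  pos 28: y in {1,4,5}, choose 1; 5->1 ok
  pos 29: x in {0,2,3}, choose 3; 1->3 ok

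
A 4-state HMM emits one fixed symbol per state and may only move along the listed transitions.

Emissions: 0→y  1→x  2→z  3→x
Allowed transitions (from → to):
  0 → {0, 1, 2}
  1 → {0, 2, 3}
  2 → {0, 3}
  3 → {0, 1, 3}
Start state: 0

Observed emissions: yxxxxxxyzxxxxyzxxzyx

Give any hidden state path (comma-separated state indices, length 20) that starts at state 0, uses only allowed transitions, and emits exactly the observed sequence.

  0: obs=y cand={0} pick 0 [start]
  1: obs=x cand={1,3} pick 1 [0->1 ok]
  2: obs=x cand={1,3} pick 3 [1->3 ok]
  3: obs=x cand={1,3} pick 1 [3->1 ok]
  4: obs=x cand={1,3} pick 3 [1->3 ok]
  5: obs=x cand={1,3} pick 3 [3->3 ok]
  6: obs=x cand={1,3} pick 3 [3->3 ok]
  7: obs=y cand={0} pick 0 [3->0 ok]
  8: obs=z cand={2} pick 2 [0->2 ok]
  9: obs=x cand={1,3} pick 3 [2->3 ok]
  10: obs=x cand={1,3} pick 3 [3->3 ok]
  11: obs=x cand={1,3} pick 1 [3->1 ok]
  12: obs=x cand={1,3} pick 3 [1->3 ok]
  13: obs=y cand={0} pick 0 [3->0 ok]
  14: obs=z cand={2} pick 2 [0->2 ok]
  15: obs=x cand={1,3} pick 3 [2->3 ok]
  16: obs=x cand={1,3} pick 1 [3->1 ok]
  17: obs=z cand={2} pick 2 [1->2 ok]
  18: obs=y cand={0} pick 0 [2->0 ok]
  19: obs=x cand={1,3} pick 1 [0->1 ok]

0,1,3,1,3,3,3,0,2,3,3,1,3,0,2,3,1,2,0,1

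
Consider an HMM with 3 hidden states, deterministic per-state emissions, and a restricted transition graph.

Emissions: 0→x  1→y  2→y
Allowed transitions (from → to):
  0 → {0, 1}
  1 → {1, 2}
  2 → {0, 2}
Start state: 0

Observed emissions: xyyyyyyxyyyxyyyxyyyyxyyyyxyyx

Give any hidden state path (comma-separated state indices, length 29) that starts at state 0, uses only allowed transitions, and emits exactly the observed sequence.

  0: obs=x cand={0} pick 0 [start]
  1: obs=y cand={1,2} pick 1 [0->1 ok]
  2: obs=y cand={1,2} pick 1 [1->1 ok]
  3: obs=y cand={1,2} pick 1 [1->1 ok]
  4: obs=y cand={1,2} pick 1 [1->1 ok]
  5: obs=y cand={1,2} pick 1 [1->1 ok]
  6: obs=y cand={1,2} pick 2 [1->2 ok]
  7: obs=x cand={0} pick 0 [2->0 ok]
  8: obs=y cand={1,2} pick 1 [0->1 ok]
  9: obs=y cand={1,2} pick 2 [1->2 ok]
  10: obs=y cand={1,2} pick 2 [2->2 ok]
  11: obs=x cand={0} pick 0 [2->0 ok]
  12: obs=y cand={1,2} pick 1 [0->1 ok]
  13: obs=y cand={1,2} pick 2 [1->2 ok]
  14: obs=y cand={1,2} pick 2 [2->2 ok]
  15: obs=x cand={0} pick 0 [2->0 ok]
  16: obs=y cand={1,2} pick 1 [0->1 ok]
  17: obs=y cand={1,2} pick 2 [1->2 ok]
  18: obs=y cand={1,2} pick 2 [2->2 ok]
  19: obs=y cand={1,2} pick 2 [2->2 ok]
  20: obs=x cand={0} pick 0 [2->0 ok]
  21: obs=y cand={1,2} pick 1 [0->1 ok]
  22: obs=y cand={1,2} pick 1 [1->1 ok]
  23: obs=y cand={1,2} pick 1 [1->1 ok]
  24: obs=y cand={1,2} pick 2 [1->2 ok]
  25: obs=x cand={0} pick 0 [2->0 ok]
  26: obs=y cand={1,2} pick 1 [0->1 ok]
  27: obs=y cand={1,2} pick 2 [1->2 ok]
  28: obs=x cand={0} pick 0 [2->0 ok]

0,1,1,1,1,1,2,0,1,2,2,0,1,2,2,0,1,2,2,2,0,1,1,1,2,0,1,2,0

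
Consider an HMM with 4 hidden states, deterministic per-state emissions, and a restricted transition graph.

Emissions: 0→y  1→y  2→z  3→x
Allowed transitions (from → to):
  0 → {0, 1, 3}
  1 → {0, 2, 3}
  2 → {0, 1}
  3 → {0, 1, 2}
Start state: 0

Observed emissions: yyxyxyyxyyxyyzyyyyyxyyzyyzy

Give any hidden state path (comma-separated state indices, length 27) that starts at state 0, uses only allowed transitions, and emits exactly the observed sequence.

  pos 0: y in {0,1}, choose 0; start
  pos 1: y in {0,1}, choose 1; 0->1 ok
  pos 2: x in {3}, choose 3; 1->3 ok
  pos 3: y in {0,1}, choose 1; 3->1 ok
  pos 4: x in {3}, choose 3; 1->3 ok
  pos 5: y in {0,1}, choose 0; 3->0 ok
  pos 6: y in {0,1}, choose 0; 0->0 ok
  pos 7: x in {3}, choose 3; 0->3 ok
  pos 8: y in {0,1}, choose 1; 3->1 ok
  pos 9: y in {0,1}, choose 0; 1->0 ok
  pos 10: x in {3}, choose 3; 0->3 ok
  pos 11: y in {0,1}, choose 0; 3->0 ok
  pos 12: y in {0,1}, choose 1; 0->1 ok
  pos 13: z in {2}, choose 2; 1->2 ok
  pos 14: y in {0,1}, choose 0; 2->0 ok
  pos 15: y in {0,1}, choose 0; 0->0 ok
  pos 16: y in {0,1}, choose 1; 0->1 ok
  pos 17: y in {0,1}, choose 0; 1->0 ok
  pos 18: y in {0,1}, choose 1; 0->1 ok
  pos 19: x in {3}, choose 3; 1->3 ok
  pos 20: y in {0,1}, choose 0; 3->0 ok
  pos 21: y in {0,1}, choose 1; 0->1 ok
  pos 22: z in {2}, choose 2; 1->2 ok
  pos 23: y in {0,1}, choose 0; 2->0 ok
  pos 24: y in {0,1}, choose 1; 0->1 ok
  pos 25: z in {2}, choose 2; 1->2 ok
  pos 26: y in {0,1}, choose 1; 2->1 ok

0,1,3,1,3,0,0,3,1,0,3,0,1,2,0,0,1,0,1,3,0,1,2,0,1,2,1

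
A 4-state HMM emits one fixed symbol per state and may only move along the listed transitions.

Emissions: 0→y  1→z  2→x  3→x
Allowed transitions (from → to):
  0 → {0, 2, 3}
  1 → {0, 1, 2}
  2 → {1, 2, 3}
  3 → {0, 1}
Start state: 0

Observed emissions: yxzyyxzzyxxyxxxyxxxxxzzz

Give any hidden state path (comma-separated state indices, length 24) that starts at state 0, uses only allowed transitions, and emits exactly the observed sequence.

  t0 'y' -> {0}, take 0 (start)
  t1 'x' -> {2,3}, take 3 (0->3 ok)
  t2 'z' -> {1}, take 1 (3->1 ok)
  t3 'y' -> {0}, take 0 (1->0 ok)
  t4 'y' -> {0}, take 0 (0->0 ok)
  t5 'x' -> {2,3}, take 3 (0->3 ok)
  t6 'z' -> {1}, take 1 (3->1 ok)
  t7 'z' -> {1}, take 1 (1->1 ok)
  t8 'y' -> {0}, take 0 (1->0 ok)
  t9 'x' -> {2,3}, take 2 (0->2 ok)
  t10 'x' -> {2,3}, take 3 (2->3 ok)
  t11 'y' -> {0}, take 0 (3->0 ok)
  t12 'x' -> {2,3}, take 2 (0->2 ok)
  t13 'x' -> {2,3}, take 2 (2->2 ok)
  t14 'x' -> {2,3}, take 3 (2->3 ok)
  t15 'y' -> {0}, take 0 (3->0 ok)
  t16 'x' -> {2,3}, take 2 (0->2 ok)
  t17 'x' -> {2,3}, take 2 (2->2 ok)
  t18 'x' -> {2,3}, take 2 (2->2 ok)
  t19 'x' -> {2,3}, take 2 (2->2 ok)
  t20 'x' -> {2,3}, take 2 (2->2 ok)
  t21 'z' -> {1}, take 1 (2->1 ok)
  t22 'z' -> {1}, take 1 (1->1 ok)
  t23 'z' -> {1}, take 1 (1->1 ok)

0,3,1,0,0,3,1,1,0,2,3,0,2,2,3,0,2,2,2,2,2,1,1,1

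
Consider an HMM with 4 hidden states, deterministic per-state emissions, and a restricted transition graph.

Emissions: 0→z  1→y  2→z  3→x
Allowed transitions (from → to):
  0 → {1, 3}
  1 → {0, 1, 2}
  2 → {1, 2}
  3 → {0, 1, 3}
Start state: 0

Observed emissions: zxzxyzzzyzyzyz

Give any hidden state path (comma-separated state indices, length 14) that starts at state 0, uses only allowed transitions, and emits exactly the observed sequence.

  t0 'z' -> {0,2}, take 0 (start)
  t1 'x' -> {3}, take 3 (0->3 ok)
  t2 'z' -> {0,2}, take 0 (3->0 ok)
  t3 'x' -> {3}, take 3 (0->3 ok)
  t4 'y' -> {1}, take 1 (3->1 ok)
  t5 'z' -> {0,2}, take 2 (1->2 ok)
  t6 'z' -> {0,2}, take 2 (2->2 ok)
  t7 'z' -> {0,2}, take 2 (2->2 ok)
  t8 'y' -> {1}, take 1 (2->1 ok)
  t9 'z' -> {0,2}, take 2 (1->2 ok)
  t10 'y' -> {1}, take 1 (2->1 ok)
  t11 'z' -> {0,2}, take 2 (1->2 ok)
  t12 'y' -> {1}, take 1 (2->1 ok)
  t13 'z' -> {0,2}, take 2 (1->2 ok)

0,3,0,3,1,2,2,2,1,2,1,2,1,2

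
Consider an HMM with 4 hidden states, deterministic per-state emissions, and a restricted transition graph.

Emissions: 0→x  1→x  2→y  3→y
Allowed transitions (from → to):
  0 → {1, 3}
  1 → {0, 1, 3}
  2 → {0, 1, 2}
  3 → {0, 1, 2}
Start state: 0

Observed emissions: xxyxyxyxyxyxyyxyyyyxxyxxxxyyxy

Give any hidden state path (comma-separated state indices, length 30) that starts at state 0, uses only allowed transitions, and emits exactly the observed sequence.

0,1,3,0,3,1,3,0,3,0,3,1,3,2,1,3,2,2,2,1,1,3,0,1,1,0,3,2,0,3

  t0 'x' -> {0,1}, take 0 (start)
  t1 'x' -> {0,1}, take 1 (0->1 ok)
  t2 'y' -> {2,3}, take 3 (1->3 ok)
  t3 'x' -> {0,1}, take 0 (3->0 ok)
  t4 'y' -> {2,3}, take 3 (0->3 ok)
  t5 'x' -> {0,1}, take 1 (3->1 ok)
  t6 'y' -> {2,3}, take 3 (1->3 ok)
  t7 'x' -> {0,1}, take 0 (3->0 ok)
  t8 'y' -> {2,3}, take 3 (0->3 ok)
  t9 'x' -> {0,1}, take 0 (3->0 ok)
  t10 'y' -> {2,3}, take 3 (0->3 ok)
  t11 'x' -> {0,1}, take 1 (3->1 ok)
  t12 'y' -> {2,3}, take 3 (1->3 ok)
  t13 'y' -> {2,3}, take 2 (3->2 ok)
  t14 'x' -> {0,1}, take 1 (2->1 ok)
  t15 'y' -> {2,3}, take 3 (1->3 ok)
  t16 'y' -> {2,3}, take 2 (3->2 ok)
  t17 'y' -> {2,3}, take 2 (2->2 ok)
  t18 'y' -> {2,3}, take 2 (2->2 ok)
  t19 'x' -> {0,1}, take 1 (2->1 ok)
  t20 'x' -> {0,1}, take 1 (1->1 ok)
  t21 'y' -> {2,3}, take 3 (1->3 ok)
  t22 'x' -> {0,1}, take 0 (3->0 ok)
  t23 'x' -> {0,1}, take 1 (0->1 ok)
  t24 'x' -> {0,1}, take 1 (1->1 ok)
  t25 'x' -> {0,1}, take 0 (1->0 ok)
  t26 'y' -> {2,3}, take 3 (0->3 ok)
  t27 'y' -> {2,3}, take 2 (3->2 ok)
  t28 'x' -> {0,1}, take 0 (2->0 ok)
  t29 'y' -> {2,3}, take 3 (0->3 ok)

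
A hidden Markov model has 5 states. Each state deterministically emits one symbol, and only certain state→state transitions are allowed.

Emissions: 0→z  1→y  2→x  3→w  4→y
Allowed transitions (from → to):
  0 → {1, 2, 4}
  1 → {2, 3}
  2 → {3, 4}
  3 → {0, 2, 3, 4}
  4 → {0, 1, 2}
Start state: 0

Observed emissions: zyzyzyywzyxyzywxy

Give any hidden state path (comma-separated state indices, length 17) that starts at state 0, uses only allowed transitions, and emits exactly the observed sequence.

0,4,0,4,0,4,1,3,0,1,2,4,0,1,3,2,4

  0: obs=z cand={0} pick 0 [start]
  1: obs=y cand={1,4} pick 4 [0->4 ok]
  2: obs=z cand={0} pick 0 [4->0 ok]
  3: obs=y cand={1,4} pick 4 [0->4 ok]
  4: obs=z cand={0} pick 0 [4->0 ok]
  5: obs=y cand={1,4} pick 4 [0->4 ok]
  6: obs=y cand={1,4} pick 1 [4->1 ok]
  7: obs=w cand={3} pick 3 [1->3 ok]
  8: obs=z cand={0} pick 0 [3->0 ok]
  9: obs=y cand={1,4} pick 1 [0->1 ok]
  10: obs=x cand={2} pick 2 [1->2 ok]
  11: obs=y cand={1,4} pick 4 [2->4 ok]
  12: obs=z cand={0} pick 0 [4->0 ok]
  13: obs=y cand={1,4} pick 1 [0->1 ok]
  14: obs=w cand={3} pick 3 [1->3 ok]
  15: obs=x cand={2} pick 2 [3->2 ok]
  16: obs=y cand={1,4} pick 4 [2->4 ok]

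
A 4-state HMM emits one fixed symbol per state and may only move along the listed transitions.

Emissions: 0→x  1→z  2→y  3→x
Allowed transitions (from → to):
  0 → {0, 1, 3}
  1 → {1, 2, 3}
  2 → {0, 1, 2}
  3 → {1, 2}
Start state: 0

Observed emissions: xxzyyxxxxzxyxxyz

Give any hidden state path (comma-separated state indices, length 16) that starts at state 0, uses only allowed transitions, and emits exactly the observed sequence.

0,3,1,2,2,0,0,0,3,1,3,2,0,3,2,1

  0: obs=x cand={0,3} pick 0 [start]
  1: obs=x cand={0,3} pick 3 [0->3 ok]
  2: obs=z cand={1} pick 1 [3->1 ok]
  3: obs=y cand={2} pick 2 [1->2 ok]
  4: obs=y cand={2} pick 2 [2->2 ok]
  5: obs=x cand={0,3} pick 0 [2->0 ok]
  6: obs=x cand={0,3} pick 0 [0->0 ok]
  7: obs=x cand={0,3} pick 0 [0->0 ok]
  8: obs=x cand={0,3} pick 3 [0->3 ok]
  9: obs=z cand={1} pick 1 [3->1 ok]
  10: obs=x cand={0,3} pick 3 [1->3 ok]
  11: obs=y cand={2} pick 2 [3->2 ok]
  12: obs=x cand={0,3} pick 0 [2->0 ok]
  13: obs=x cand={0,3} pick 3 [0->3 ok]
  14: obs=y cand={2} pick 2 [3->2 ok]
  15: obs=z cand={1} pick 1 [2->1 ok]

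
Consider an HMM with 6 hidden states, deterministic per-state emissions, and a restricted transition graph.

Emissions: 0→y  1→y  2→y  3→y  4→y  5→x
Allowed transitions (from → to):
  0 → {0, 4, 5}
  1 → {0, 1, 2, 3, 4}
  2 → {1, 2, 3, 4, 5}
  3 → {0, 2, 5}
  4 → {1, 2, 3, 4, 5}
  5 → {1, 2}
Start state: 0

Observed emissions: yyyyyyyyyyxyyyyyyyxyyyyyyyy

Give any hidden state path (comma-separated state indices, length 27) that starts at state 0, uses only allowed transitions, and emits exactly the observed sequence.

  [0] y  {0,1,2,3,4}  => 0  start
  [1] y  {0,1,2,3,4}  => 4  0->4 ok
  [2] y  {0,1,2,3,4}  => 1  4->1 ok
  [3] y  {0,1,2,3,4}  => 2  1->2 ok
  [4] y  {0,1,2,3,4}  => 1  2->1 ok
  [5] y  {0,1,2,3,4}  => 0  1->0 ok
  [6] y  {0,1,2,3,4}  => 4  0->4 ok
  [7] y  {0,1,2,3,4}  => 2  4->2 ok
  [8] y  {0,1,2,3,4}  => 4  2->4 ok
  [9] y  {0,1,2,3,4}  => 2  4->2 ok
  [10] x  {5}  => 5  2->5 ok
  [11] y  {0,1,2,3,4}  => 1  5->1 ok
  [12] y  {0,1,2,3,4}  => 0  1->0 ok
  [13] y  {0,1,2,3,4}  => 4  0->4 ok
  [14] y  {0,1,2,3,4}  => 3  4->3 ok
  [15] y  {0,1,2,3,4}  => 2  3->2 ok
  [16] y  {0,1,2,3,4}  => 1  2->1 ok
  [17] y  {0,1,2,3,4}  => 0  1->0 ok
  [18] x  {5}  => 5  0->5 ok
  [19] y  {0,1,2,3,4}  => 2  5->2 ok
  [20] y  {0,1,2,3,4}  => 3  2->3 ok
  [21] y  {0,1,2,3,4}  => 0  3->0 ok
  [22] y  {0,1,2,3,4}  => 4  0->4 ok
  [23] y  {0,1,2,3,4}  => 2  4->2 ok
  [24] y  {0,1,2,3,4}  => 2  2->2 ok
  [25] y  {0,1,2,3,4}  => 2  2->2 ok
  [26] y  {0,1,2,3,4}  => 2  2->2 ok

0,4,1,2,1,0,4,2,4,2,5,1,0,4,3,2,1,0,5,2,3,0,4,2,2,2,2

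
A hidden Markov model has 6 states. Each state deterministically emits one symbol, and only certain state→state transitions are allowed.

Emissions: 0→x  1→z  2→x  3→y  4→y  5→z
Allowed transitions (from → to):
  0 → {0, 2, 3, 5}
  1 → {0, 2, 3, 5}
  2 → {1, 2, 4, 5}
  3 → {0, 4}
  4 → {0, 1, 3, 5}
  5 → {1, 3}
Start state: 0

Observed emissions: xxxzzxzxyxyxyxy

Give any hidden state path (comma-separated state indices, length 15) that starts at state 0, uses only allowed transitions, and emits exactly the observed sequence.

  pos 0: x in {0,2}, choose 0; start
  pos 1: x in {0,2}, choose 0; 0->0 ok
  pos 2: x in {0,2}, choose 0; 0->0 ok
  pos 3: z in {1,5}, choose 5; 0->5 ok
  pos 4: z in {1,5}, choose 1; 5->1 ok
  pos 5: x in {0,2}, choose 2; 1->2 ok
  pos 6: z in {1,5}, choose 1; 2->1 ok
  pos 7: x in {0,2}, choose 0; 1->0 ok
  pos 8: y in {3,4}, choose 3; 0->3 ok
  pos 9: x in {0,2}, choose 0; 3->0 ok
  pos 10: y in {3,4}, choose 3; 0->3 ok
  pos 11: x in {0,2}, choose 0; 3->0 ok
  pos 12: y in {3,4}, choose 3; 0->3 ok
  pos 13: x in {0,2}, choose 0; 3->0 ok
  pos 14: y in {3,4}, choose 3; 0->3 ok

0,0,0,5,1,2,1,0,3,0,3,0,3,0,3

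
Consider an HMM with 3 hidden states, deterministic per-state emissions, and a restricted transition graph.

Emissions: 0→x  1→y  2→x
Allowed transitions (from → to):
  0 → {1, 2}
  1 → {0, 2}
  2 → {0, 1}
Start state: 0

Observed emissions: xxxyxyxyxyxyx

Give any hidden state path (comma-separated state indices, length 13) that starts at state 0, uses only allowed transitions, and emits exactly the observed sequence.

0,2,0,1,2,1,0,1,0,1,2,1,0

  pos 0: x in {0,2}, choose 0; start
  pos 1: x in {0,2}, choose 2; 0->2 ok
  pos 2: x in {0,2}, choose 0; 2->0 ok
  pos 3: y in {1}, choose 1; 0->1 ok
  pos 4: x in {0,2}, choose 2; 1->2 ok
  pos 5: y in {1}, choose 1; 2->1 ok
  pos 6: x in {0,2}, choose 0; 1->0 ok
  pos 7: y in {1}, choose 1; 0->1 ok
  pos 8: x in {0,2}, choose 0; 1->0 ok
  pos 9: y in {1}, choose 1; 0->1 ok
  pos 10: x in {0,2}, choose 2; 1->2 ok
  pos 11: y in {1}, choose 1; 2->1 ok
  pos 12: x in {0,2}, choose 0; 1->0 ok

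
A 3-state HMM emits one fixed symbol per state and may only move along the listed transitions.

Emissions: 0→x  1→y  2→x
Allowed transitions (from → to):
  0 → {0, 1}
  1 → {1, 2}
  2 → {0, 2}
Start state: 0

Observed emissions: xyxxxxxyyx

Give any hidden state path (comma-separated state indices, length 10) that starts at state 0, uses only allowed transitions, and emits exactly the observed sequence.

  [0] x  {0,2}  => 0  start
  [1] y  {1}  => 1  0->1 ok
  [2] x  {0,2}  => 2  1->2 ok
  [3] x  {0,2}  => 2  2->2 ok
  [4] x  {0,2}  => 2  2->2 ok
  [5] x  {0,2}  => 2  2->2 ok
  [6] x  {0,2}  => 0  2->0 ok
  [7] y  {1}  => 1  0->1 ok
  [8] y  {1}  => 1  1->1 ok
  [9] x  {0,2}  => 2  1->2 ok

0,1,2,2,2,2,0,1,1,2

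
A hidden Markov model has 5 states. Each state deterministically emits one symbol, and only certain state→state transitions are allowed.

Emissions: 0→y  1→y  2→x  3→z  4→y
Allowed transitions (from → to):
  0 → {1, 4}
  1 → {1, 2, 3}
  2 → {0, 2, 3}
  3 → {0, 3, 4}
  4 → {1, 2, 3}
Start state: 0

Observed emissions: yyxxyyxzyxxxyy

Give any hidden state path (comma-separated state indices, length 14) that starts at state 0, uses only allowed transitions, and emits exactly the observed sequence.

  pos 0: y in {0,1,4}, choose 0; start
  pos 1: y in {0,1,4}, choose 1; 0->1 ok
  pos 2: x in {2}, choose 2; 1->2 ok
  pos 3: x in {2}, choose 2; 2->2 ok
  pos 4: y in {0,1,4}, choose 0; 2->0 ok
  pos 5: y in {0,1,4}, choose 4; 0->4 ok
  pos 6: x in {2}, choose 2; 4->2 ok
  pos 7: z in {3}, choose 3; 2->3 ok
  pos 8: y in {0,1,4}, choose 4; 3->4 ok
  pos 9: x in {2}, choose 2; 4->2 ok
  pos 10: x in {2}, choose 2; 2->2 ok
  pos 11: x in {2}, choose 2; 2->2 ok
  pos 12: y in {0,1,4}, choose 0; 2->0 ok
  pos 13: y in {0,1,4}, choose 1; 0->1 ok

0,1,2,2,0,4,2,3,4,2,2,2,0,1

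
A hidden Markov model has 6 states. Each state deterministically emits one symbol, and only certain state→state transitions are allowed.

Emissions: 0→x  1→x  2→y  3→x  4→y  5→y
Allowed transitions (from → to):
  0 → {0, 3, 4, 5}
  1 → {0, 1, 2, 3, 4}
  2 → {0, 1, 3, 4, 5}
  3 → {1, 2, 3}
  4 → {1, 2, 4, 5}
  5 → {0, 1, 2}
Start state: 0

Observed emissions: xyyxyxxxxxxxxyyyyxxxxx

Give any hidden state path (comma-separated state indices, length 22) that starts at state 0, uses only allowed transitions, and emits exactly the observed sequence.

0,5,2,0,5,1,3,1,0,0,0,0,0,4,2,4,4,1,3,1,0,3

  [0] x  {0,1,3}  => 0  start
  [1] y  {2,4,5}  => 5  0->5 ok
  [2] y  {2,4,5}  => 2  5->2 ok
  [3] x  {0,1,3}  => 0  2->0 ok
  [4] y  {2,4,5}  => 5  0->5 ok
  [5] x  {0,1,3}  => 1  5->1 ok
  [6] x  {0,1,3}  => 3  1->3 ok
  [7] x  {0,1,3}  => 1  3->1 ok
  [8] x  {0,1,3}  => 0  1->0 ok
  [9] x  {0,1,3}  => 0  0->0 ok
  [10] x  {0,1,3}  => 0  0->0 ok
  [11] x  {0,1,3}  => 0  0->0 ok
  [12] x  {0,1,3}  => 0  0->0 ok
  [13] y  {2,4,5}  => 4  0->4 ok
  [14] y  {2,4,5}  => 2  4->2 ok
  [15] y  {2,4,5}  => 4  2->4 ok
  [16] y  {2,4,5}  => 4  4->4 ok
  [17] x  {0,1,3}  => 1  4->1 ok
  [18] x  {0,1,3}  => 3  1->3 ok
  [19] x  {0,1,3}  => 1  3->1 ok
  [20] x  {0,1,3}  => 0  1->0 ok
  [21] x  {0,1,3}  => 3  0->3 ok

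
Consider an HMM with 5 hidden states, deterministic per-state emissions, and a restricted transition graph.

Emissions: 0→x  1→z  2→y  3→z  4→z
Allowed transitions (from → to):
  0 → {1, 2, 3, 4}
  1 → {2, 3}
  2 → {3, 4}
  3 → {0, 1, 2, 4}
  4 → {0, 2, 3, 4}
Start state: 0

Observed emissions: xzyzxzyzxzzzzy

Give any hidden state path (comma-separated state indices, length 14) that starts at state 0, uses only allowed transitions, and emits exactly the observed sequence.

0,1,2,4,0,4,2,3,0,4,4,3,4,2

  pos 0: x in {0}, choose 0; start
  pos 1: z in {1,3,4}, choose 1; 0->1 ok
  pos 2: y in {2}, choose 2; 1->2 ok
  pos 3: z in {1,3,4}, choose 4; 2->4 ok
  pos 4: x in {0}, choose 0; 4->0 ok
  pos 5: z in {1,3,4}, choose 4; 0->4 ok
  pos 6: y in {2}, choose 2; 4->2 ok
  pos 7: z in {1,3,4}, choose 3; 2->3 ok
  pos 8: x in {0}, choose 0; 3->0 ok
  pos 9: z in {1,3,4}, choose 4; 0->4 ok
  pos 10: z in {1,3,4}, choose 4; 4->4 ok
  pos 11: z in {1,3,4}, choose 3; 4->3 ok
  pos 12: z in {1,3,4}, choose 4; 3->4 ok
  pos 13: y in {2}, choose 2; 4->2 ok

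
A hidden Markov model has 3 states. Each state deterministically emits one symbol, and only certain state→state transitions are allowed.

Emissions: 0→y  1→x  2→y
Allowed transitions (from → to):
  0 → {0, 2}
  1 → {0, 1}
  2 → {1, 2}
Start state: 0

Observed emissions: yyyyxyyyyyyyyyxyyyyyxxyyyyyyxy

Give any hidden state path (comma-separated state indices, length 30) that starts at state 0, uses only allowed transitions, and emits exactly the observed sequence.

0,2,2,2,1,0,0,0,0,0,2,2,2,2,1,0,0,2,2,2,1,1,0,0,2,2,2,2,1,0

  0: obs=y cand={0,2} pick 0 [start]
  1: obs=y cand={0,2} pick 2 [0->2 ok]
  2: obs=y cand={0,2} pick 2 [2->2 ok]
  3: obs=y cand={0,2} pick 2 [2->2 ok]
  4: obs=x cand={1} pick 1 [2->1 ok]
  5: obs=y cand={0,2} pick 0 [1->0 ok]
  6: obs=y cand={0,2} pick 0 [0->0 ok]
  7: obs=y cand={0,2} pick 0 [0->0 ok]
  8: obs=y cand={0,2} pick 0 [0->0 ok]
  9: obs=y cand={0,2} pick 0 [0->0 ok]
  10: obs=y cand={0,2} pick 2 [0->2 ok]
  11: obs=y cand={0,2} pick 2 [2->2 ok]
  12: obs=y cand={0,2} pick 2 [2->2 ok]
  13: obs=y cand={0,2} pick 2 [2->2 ok]
  14: obs=x cand={1} pick 1 [2->1 ok]
  15: obs=y cand={0,2} pick 0 [1->0 ok]
  16: obs=y cand={0,2} pick 0 [0->0 ok]
  17: obs=y cand={0,2} pick 2 [0->2 ok]
  18: obs=y cand={0,2} pick 2 [2->2 ok]
  19: obs=y cand={0,2} pick 2 [2->2 ok]
  20: obs=x cand={1} pick 1 [2->1 ok]
  21: obs=x cand={1} pick 1 [1->1 ok]
  22: obs=y cand={0,2} pick 0 [1->0 ok]
  23: obs=y cand={0,2} pick 0 [0->0 ok]
  24: obs=y cand={0,2} pick 2 [0->2 ok]
  25: obs=y cand={0,2} pick 2 [2->2 ok]
  26: obs=y cand={0,2} pick 2 [2->2 ok]
  27: obs=y cand={0,2} pick 2 [2->2 ok]
  28: obs=x cand={1} pick 1 [2->1 ok]
  29: obs=y cand={0,2} pick 0 [1->0 ok]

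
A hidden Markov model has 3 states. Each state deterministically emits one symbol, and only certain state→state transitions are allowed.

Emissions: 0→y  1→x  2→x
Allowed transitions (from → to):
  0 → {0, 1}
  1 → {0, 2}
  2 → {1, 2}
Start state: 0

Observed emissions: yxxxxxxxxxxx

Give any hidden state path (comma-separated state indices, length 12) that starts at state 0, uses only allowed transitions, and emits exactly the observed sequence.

0,1,2,1,2,2,1,2,1,2,1,2

  0: obs=y cand={0} pick 0 [start]
  1: obs=x cand={1,2} pick 1 [0->1 ok]
  2: obs=x cand={1,2} pick 2 [1->2 ok]
  3: obs=x cand={1,2} pick 1 [2->1 ok]
  4: obs=x cand={1,2} pick 2 [1->2 ok]
  5: obs=x cand={1,2} pick 2 [2->2 ok]
  6: obs=x cand={1,2} pick 1 [2->1 ok]
  7: obs=x cand={1,2} pick 2 [1->2 ok]
  8: obs=x cand={1,2} pick 1 [2->1 ok]
  9: obs=x cand={1,2} pick 2 [1->2 ok]
  10: obs=x cand={1,2} pick 1 [2->1 ok]
  11: obs=x cand={1,2} pick 2 [1->2 ok]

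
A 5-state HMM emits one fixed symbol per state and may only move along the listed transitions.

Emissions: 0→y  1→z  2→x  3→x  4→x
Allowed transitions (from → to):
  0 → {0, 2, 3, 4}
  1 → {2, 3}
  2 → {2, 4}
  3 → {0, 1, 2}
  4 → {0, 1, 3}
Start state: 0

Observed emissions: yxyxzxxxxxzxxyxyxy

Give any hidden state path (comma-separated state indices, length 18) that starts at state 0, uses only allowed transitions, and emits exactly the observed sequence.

  t0 'y' -> {0}, take 0 (start)
  t1 'x' -> {2,3,4}, take 3 (0->3 ok)
  t2 'y' -> {0}, take 0 (3->0 ok)
  t3 'x' -> {2,3,4}, take 3 (0->3 ok)
  t4 'z' -> {1}, take 1 (3->1 ok)
  t5 'x' -> {2,3,4}, take 3 (1->3 ok)
  t6 'x' -> {2,3,4}, take 2 (3->2 ok)
  t7 'x' -> {2,3,4}, take 2 (2->2 ok)
  t8 'x' -> {2,3,4}, take 2 (2->2 ok)
  t9 'x' -> {2,3,4}, take 4 (2->4 ok)
  t10 'z' -> {1}, take 1 (4->1 ok)
  t11 'x' -> {2,3,4}, take 2 (1->2 ok)
  t12 'x' -> {2,3,4}, take 4 (2->4 ok)
  t13 'y' -> {0}, take 0 (4->0 ok)
  t14 'x' -> {2,3,4}, take 4 (0->4 ok)
  t15 'y' -> {0}, take 0 (4->0 ok)
  t16 'x' -> {2,3,4}, take 4 (0->4 ok)
  t17 'y' -> {0}, take 0 (4->0 ok)

0,3,0,3,1,3,2,2,2,4,1,2,4,0,4,0,4,0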